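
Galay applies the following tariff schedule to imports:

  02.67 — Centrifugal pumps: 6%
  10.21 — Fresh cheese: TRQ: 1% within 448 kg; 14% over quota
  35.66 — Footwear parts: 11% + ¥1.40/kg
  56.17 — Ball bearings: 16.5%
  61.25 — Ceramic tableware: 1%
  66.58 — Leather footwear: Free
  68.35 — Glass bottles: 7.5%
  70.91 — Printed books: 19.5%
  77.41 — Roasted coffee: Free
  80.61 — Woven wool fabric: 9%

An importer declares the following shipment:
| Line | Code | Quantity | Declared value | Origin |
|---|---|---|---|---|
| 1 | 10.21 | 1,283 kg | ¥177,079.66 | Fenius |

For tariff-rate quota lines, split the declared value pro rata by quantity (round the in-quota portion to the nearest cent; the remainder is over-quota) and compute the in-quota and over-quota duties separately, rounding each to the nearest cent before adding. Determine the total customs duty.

¥16,752.87

Line 1 (10.21, Fenius, 1,283 kg, ¥177,079.66):
Code 10.21 is under a tariff-rate quota (threshold 448 kg). In-quota: 448 kg at 1%; over-quota: 835 kg at 14%.
Pro-rata value split: in-quota = ¥177,079.66 × 448/1,283 = ¥61,832.96; over-quota = ¥177,079.66 − ¥61,832.96 = ¥115,246.70.
In-quota duty = ¥61,832.96 × 1% = ¥618.33. Over-quota duty = ¥115,246.70 × 14% = ¥16,134.54.
Line duty = ¥618.33 + ¥16,134.54 = ¥16,752.87.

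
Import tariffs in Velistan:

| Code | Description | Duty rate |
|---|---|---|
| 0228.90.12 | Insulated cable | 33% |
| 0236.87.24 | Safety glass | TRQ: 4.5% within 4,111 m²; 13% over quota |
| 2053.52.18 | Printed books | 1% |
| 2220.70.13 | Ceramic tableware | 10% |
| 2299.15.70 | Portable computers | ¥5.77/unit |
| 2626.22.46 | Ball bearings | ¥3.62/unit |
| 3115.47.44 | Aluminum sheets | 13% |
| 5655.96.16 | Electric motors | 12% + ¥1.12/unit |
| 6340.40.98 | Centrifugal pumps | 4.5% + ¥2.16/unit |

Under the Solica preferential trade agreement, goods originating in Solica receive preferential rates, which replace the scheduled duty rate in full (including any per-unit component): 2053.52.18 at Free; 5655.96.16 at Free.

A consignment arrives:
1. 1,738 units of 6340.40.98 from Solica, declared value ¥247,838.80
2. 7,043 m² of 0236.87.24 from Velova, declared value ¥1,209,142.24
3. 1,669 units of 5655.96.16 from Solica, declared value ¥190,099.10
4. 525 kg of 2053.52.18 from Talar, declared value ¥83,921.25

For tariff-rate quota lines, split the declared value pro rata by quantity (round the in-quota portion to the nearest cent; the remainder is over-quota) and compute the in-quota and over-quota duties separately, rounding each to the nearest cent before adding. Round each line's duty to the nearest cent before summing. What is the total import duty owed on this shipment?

¥112,943.53

Line 1 (6340.40.98, Solica, 1,738 units, ¥247,838.80):
Base rate for 6340.40.98 is 4.5% + ¥2.16/unit.
Origin Solica is the FTA partner but 6340.40.98 is not on the preference list; base rate stands.
Duty = ¥247,838.80 × 4.5% + 1,738 × ¥2.16 = ¥14,906.83.
Line 2 (0236.87.24, Velova, 7,043 m², ¥1,209,142.24):
Code 0236.87.24 is under a tariff-rate quota (threshold 4,111 m²). In-quota: 4,111 m² at 4.5%; over-quota: 2,932 m² at 13%.
Pro-rata value split: in-quota = ¥1,209,142.24 × 4,111/7,043 = ¥705,776.48; over-quota = ¥1,209,142.24 − ¥705,776.48 = ¥503,365.76.
In-quota duty = ¥705,776.48 × 4.5% = ¥31,759.94. Over-quota duty = ¥503,365.76 × 13% = ¥65,437.55.
Line duty = ¥31,759.94 + ¥65,437.55 = ¥97,197.49.
Line 3 (5655.96.16, Solica, 1,669 units, ¥190,099.10):
Base rate for 5655.96.16 is 12% + ¥1.12/unit.
Origin Solica qualifies under the Velistan–Solica agreement and 5655.96.16 is covered: preferential rate Free applies instead.
Duty = ¥190,099.10 × 0% = ¥0.00.
Line 4 (2053.52.18, Talar, 525 kg, ¥83,921.25):
Base rate for 2053.52.18 is 1%.
2053.52.18 has an FTA preferential rate, but origin Talar is not Solica; base rate stands.
Duty = ¥83,921.25 × 1% = ¥839.21.
Total = ¥14,906.83 + ¥97,197.49 + ¥0.00 + ¥839.21 = ¥112,943.53.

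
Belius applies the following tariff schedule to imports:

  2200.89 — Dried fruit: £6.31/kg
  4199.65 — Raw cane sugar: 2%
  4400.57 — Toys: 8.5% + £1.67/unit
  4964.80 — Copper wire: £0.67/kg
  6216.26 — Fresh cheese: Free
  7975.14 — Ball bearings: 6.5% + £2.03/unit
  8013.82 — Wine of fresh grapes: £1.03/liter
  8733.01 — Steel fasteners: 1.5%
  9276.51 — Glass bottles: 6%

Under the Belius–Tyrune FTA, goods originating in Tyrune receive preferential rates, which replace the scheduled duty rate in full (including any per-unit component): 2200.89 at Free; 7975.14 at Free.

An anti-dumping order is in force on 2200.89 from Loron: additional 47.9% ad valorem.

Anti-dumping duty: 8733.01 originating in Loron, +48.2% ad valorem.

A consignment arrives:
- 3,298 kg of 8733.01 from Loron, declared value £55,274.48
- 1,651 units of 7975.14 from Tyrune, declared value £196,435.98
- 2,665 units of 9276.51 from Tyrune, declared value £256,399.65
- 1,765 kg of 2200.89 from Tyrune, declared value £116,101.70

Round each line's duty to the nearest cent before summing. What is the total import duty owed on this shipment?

Line 1 (8733.01, Loron, 3,298 kg, £55,274.48):
Base rate for 8733.01 is 1.5%.
Additional duty on 8733.01 from Loron: +48.2%. Applied ad valorem rate: 1.5% + 48.2% = 49.7%.
Duty = £55,274.48 × 49.7% = £27,471.42.
Line 2 (7975.14, Tyrune, 1,651 units, £196,435.98):
Base rate for 7975.14 is 6.5% + £2.03/unit.
Origin Tyrune qualifies under the Belius–Tyrune agreement and 7975.14 is covered: preferential rate Free applies instead.
Duty = £196,435.98 × 0% = £0.00.
Line 3 (9276.51, Tyrune, 2,665 units, £256,399.65):
Base rate for 9276.51 is 6%.
Origin Tyrune is the FTA partner but 9276.51 is not on the preference list; base rate stands.
Duty = £256,399.65 × 6% = £15,383.98.
Line 4 (2200.89, Tyrune, 1,765 kg, £116,101.70):
Base rate for 2200.89 is £6.31/kg.
Origin Tyrune qualifies under the Belius–Tyrune agreement and 2200.89 is covered: preferential rate Free applies instead.
The additional-duty order on 2200.89 targets Loron, not Tyrune; it does not apply.
Duty = £116,101.70 × 0% = £0.00.
Total = £27,471.42 + £0.00 + £15,383.98 + £0.00 = £42,855.40.

£42,855.40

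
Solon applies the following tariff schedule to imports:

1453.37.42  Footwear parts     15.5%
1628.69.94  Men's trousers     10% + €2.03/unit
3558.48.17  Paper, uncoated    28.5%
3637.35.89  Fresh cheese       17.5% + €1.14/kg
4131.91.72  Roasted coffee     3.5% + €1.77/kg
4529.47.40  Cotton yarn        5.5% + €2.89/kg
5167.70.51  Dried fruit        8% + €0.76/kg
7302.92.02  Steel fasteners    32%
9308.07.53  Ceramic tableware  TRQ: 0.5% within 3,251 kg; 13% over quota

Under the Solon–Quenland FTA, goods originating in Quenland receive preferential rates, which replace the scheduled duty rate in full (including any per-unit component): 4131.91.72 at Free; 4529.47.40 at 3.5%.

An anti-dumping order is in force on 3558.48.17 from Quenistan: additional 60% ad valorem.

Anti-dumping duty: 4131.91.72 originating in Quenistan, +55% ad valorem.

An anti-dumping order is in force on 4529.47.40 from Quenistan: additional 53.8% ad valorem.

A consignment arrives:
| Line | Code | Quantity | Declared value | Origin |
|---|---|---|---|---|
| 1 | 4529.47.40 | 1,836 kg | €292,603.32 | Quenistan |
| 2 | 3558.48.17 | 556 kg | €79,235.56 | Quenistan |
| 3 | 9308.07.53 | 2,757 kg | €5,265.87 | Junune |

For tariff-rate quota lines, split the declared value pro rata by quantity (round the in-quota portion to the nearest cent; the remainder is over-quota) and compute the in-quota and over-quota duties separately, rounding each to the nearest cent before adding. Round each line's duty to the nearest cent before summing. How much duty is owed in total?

Line 1 (4529.47.40, Quenistan, 1,836 kg, €292,603.32):
Base rate for 4529.47.40 is 5.5% + €2.89/kg.
4529.47.40 has an FTA preferential rate, but origin Quenistan is not Quenland; base rate stands.
Additional duty on 4529.47.40 from Quenistan: +53.8%. Applied ad valorem rate: 5.5% + 53.8% = 59.3%.
Duty = €292,603.32 × 59.3% + 1,836 × €2.89 = €178,819.81.
Line 2 (3558.48.17, Quenistan, 556 kg, €79,235.56):
Base rate for 3558.48.17 is 28.5%.
Additional duty on 3558.48.17 from Quenistan: +60%. Applied ad valorem rate: 28.5% + 60% = 88.5%.
Duty = €79,235.56 × 88.5% = €70,123.47.
Line 3 (9308.07.53, Junune, 2,757 kg, €5,265.87):
Code 9308.07.53 is under a tariff-rate quota (threshold 3,251 kg). Quantity 2,757 kg is within the quota, so the in-quota rate 0.5% applies to the full value.
Duty = €5,265.87 × 0.5% = €26.33.
Total = €178,819.81 + €70,123.47 + €26.33 = €248,969.61.

€248,969.61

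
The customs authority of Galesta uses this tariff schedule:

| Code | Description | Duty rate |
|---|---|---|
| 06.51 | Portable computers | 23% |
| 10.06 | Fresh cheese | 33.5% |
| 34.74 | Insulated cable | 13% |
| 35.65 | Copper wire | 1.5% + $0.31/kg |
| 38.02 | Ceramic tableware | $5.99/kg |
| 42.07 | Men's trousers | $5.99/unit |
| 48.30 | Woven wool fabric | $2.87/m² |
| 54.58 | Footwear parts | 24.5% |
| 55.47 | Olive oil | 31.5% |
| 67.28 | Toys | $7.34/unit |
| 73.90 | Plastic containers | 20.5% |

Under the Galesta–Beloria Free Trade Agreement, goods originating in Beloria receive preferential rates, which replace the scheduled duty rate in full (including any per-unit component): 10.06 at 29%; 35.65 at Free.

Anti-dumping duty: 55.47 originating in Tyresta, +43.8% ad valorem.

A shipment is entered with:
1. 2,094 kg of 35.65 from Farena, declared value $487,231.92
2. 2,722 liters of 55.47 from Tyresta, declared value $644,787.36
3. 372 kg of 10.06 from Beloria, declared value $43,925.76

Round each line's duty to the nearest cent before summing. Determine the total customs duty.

Line 1 (35.65, Farena, 2,094 kg, $487,231.92):
Base rate for 35.65 is 1.5% + $0.31/kg.
35.65 has an FTA preferential rate, but origin Farena is not Beloria; base rate stands.
Duty = $487,231.92 × 1.5% + 2,094 × $0.31 = $7,957.62.
Line 2 (55.47, Tyresta, 2,722 liters, $644,787.36):
Base rate for 55.47 is 31.5%.
Additional duty on 55.47 from Tyresta: +43.8%. Applied ad valorem rate: 31.5% + 43.8% = 75.3%.
Duty = $644,787.36 × 75.3% = $485,524.88.
Line 3 (10.06, Beloria, 372 kg, $43,925.76):
Base rate for 10.06 is 33.5%.
Origin Beloria qualifies under the Galesta–Beloria agreement and 10.06 is covered: preferential rate 29% applies instead.
Duty = $43,925.76 × 29% = $12,738.47.
Total = $7,957.62 + $485,524.88 + $12,738.47 = $506,220.97.

$506,220.97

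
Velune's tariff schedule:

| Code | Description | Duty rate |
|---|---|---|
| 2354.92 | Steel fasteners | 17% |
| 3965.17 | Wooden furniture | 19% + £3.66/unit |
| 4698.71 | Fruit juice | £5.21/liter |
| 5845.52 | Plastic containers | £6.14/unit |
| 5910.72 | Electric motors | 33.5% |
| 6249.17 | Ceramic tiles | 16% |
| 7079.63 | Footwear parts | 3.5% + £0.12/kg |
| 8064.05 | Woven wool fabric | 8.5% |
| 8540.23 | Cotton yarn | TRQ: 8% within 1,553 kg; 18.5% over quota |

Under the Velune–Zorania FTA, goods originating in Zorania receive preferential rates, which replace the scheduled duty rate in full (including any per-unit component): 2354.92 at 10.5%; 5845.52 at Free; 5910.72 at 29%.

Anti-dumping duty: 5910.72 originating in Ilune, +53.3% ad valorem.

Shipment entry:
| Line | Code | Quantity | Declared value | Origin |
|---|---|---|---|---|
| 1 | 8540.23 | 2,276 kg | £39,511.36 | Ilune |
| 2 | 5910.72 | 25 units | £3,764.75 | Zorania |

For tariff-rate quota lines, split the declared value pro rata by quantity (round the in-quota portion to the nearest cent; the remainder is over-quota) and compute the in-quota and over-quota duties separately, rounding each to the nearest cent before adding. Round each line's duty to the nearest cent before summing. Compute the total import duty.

Line 1 (8540.23, Ilune, 2,276 kg, £39,511.36):
Code 8540.23 is under a tariff-rate quota (threshold 1,553 kg). In-quota: 1,553 kg at 8%; over-quota: 723 kg at 18.5%.
Pro-rata value split: in-quota = £39,511.36 × 1,553/2,276 = £26,960.08; over-quota = £39,511.36 − £26,960.08 = £12,551.28.
In-quota duty = £26,960.08 × 8% = £2,156.81. Over-quota duty = £12,551.28 × 18.5% = £2,321.99.
Line duty = £2,156.81 + £2,321.99 = £4,478.80.
Line 2 (5910.72, Zorania, 25 units, £3,764.75):
Base rate for 5910.72 is 33.5%.
Origin Zorania qualifies under the Velune–Zorania agreement and 5910.72 is covered: preferential rate 29% applies instead.
The additional-duty order on 5910.72 targets Ilune, not Zorania; it does not apply.
Duty = £3,764.75 × 29% = £1,091.78.
Total = £4,478.80 + £1,091.78 = £5,570.58.

£5,570.58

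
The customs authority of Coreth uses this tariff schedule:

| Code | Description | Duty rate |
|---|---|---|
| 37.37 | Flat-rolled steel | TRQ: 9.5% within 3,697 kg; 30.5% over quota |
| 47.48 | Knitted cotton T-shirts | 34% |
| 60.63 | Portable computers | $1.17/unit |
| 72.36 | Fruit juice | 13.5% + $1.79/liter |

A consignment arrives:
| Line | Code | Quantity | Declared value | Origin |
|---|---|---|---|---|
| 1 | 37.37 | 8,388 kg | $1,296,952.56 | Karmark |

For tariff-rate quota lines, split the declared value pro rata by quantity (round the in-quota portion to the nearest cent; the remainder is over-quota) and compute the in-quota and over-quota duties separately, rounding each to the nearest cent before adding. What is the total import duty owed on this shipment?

Line 1 (37.37, Karmark, 8,388 kg, $1,296,952.56):
Code 37.37 is under a tariff-rate quota (threshold 3,697 kg). In-quota: 3,697 kg at 9.5%; over-quota: 4,691 kg at 30.5%.
Pro-rata value split: in-quota = $1,296,952.56 × 3,697/8,388 = $571,630.14; over-quota = $1,296,952.56 − $571,630.14 = $725,322.42.
In-quota duty = $571,630.14 × 9.5% = $54,304.86. Over-quota duty = $725,322.42 × 30.5% = $221,223.34.
Line duty = $54,304.86 + $221,223.34 = $275,528.20.

$275,528.20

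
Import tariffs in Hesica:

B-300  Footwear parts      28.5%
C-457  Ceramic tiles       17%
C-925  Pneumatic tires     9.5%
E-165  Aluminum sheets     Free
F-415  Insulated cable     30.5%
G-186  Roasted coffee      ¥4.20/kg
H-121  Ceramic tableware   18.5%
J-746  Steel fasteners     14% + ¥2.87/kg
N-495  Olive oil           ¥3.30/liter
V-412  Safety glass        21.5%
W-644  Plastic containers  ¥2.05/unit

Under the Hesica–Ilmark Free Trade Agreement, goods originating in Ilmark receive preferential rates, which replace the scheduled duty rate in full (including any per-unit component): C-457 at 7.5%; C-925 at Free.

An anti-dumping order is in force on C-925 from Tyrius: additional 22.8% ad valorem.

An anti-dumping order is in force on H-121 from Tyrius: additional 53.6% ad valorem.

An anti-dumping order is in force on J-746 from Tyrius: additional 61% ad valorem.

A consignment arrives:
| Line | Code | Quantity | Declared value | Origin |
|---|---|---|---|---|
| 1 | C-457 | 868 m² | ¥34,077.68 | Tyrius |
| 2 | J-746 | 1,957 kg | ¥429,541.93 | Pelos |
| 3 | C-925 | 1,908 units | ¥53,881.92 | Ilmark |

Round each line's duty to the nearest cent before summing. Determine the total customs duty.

¥71,545.67

Line 1 (C-457, Tyrius, 868 m², ¥34,077.68):
Base rate for C-457 is 17%.
C-457 has an FTA preferential rate, but origin Tyrius is not Ilmark; base rate stands.
Duty = ¥34,077.68 × 17% = ¥5,793.21.
Line 2 (J-746, Pelos, 1,957 kg, ¥429,541.93):
Base rate for J-746 is 14% + ¥2.87/kg.
The additional-duty order on J-746 targets Tyrius, not Pelos; it does not apply.
Duty = ¥429,541.93 × 14% + 1,957 × ¥2.87 = ¥65,752.46.
Line 3 (C-925, Ilmark, 1,908 units, ¥53,881.92):
Base rate for C-925 is 9.5%.
Origin Ilmark qualifies under the Hesica–Ilmark agreement and C-925 is covered: preferential rate Free applies instead.
The additional-duty order on C-925 targets Tyrius, not Ilmark; it does not apply.
Duty = ¥53,881.92 × 0% = ¥0.00.
Total = ¥5,793.21 + ¥65,752.46 + ¥0.00 = ¥71,545.67.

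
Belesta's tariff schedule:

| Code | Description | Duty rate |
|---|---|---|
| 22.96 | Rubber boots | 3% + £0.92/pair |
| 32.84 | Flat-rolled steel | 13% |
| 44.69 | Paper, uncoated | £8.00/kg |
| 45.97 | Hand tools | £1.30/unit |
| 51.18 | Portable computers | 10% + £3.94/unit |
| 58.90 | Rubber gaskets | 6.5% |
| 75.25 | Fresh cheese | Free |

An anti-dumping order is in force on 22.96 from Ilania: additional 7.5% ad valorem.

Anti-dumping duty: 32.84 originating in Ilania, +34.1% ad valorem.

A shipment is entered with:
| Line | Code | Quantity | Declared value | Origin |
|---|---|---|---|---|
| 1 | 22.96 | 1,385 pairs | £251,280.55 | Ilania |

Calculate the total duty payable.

£27,658.66

Line 1 (22.96, Ilania, 1,385 pairs, £251,280.55):
Base rate for 22.96 is 3% + £0.92/pair.
Additional duty on 22.96 from Ilania: +7.5%. Applied ad valorem rate: 3% + 7.5% = 10.5%.
Duty = £251,280.55 × 10.5% + 1,385 × £0.92 = £27,658.66.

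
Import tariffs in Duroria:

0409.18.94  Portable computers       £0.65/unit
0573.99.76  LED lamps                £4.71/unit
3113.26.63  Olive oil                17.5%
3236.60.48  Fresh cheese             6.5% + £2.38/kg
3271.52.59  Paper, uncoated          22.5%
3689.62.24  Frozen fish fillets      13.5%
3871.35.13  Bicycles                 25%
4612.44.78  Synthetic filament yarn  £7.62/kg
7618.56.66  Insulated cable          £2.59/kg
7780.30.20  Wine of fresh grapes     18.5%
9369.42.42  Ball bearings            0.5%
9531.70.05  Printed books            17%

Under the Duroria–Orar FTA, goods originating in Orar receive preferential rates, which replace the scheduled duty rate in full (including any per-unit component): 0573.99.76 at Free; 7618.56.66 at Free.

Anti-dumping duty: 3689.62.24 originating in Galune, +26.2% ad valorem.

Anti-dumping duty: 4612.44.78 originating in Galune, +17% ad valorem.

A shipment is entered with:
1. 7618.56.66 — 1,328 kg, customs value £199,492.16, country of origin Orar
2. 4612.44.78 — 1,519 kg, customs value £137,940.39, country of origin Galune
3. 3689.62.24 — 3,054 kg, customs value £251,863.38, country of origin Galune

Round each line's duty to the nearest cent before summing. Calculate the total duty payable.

£135,014.41

Line 1 (7618.56.66, Orar, 1,328 kg, £199,492.16):
Base rate for 7618.56.66 is £2.59/kg.
Origin Orar qualifies under the Duroria–Orar agreement and 7618.56.66 is covered: preferential rate Free applies instead.
Duty = £199,492.16 × 0% = £0.00.
Line 2 (4612.44.78, Galune, 1,519 kg, £137,940.39):
Base rate for 4612.44.78 is £7.62/kg.
Additional duty on 4612.44.78 from Galune: +17% ad valorem. Applied ad valorem rate = 17%.
Duty = £137,940.39 × 17% + 1,519 × £7.62 = £35,024.65.
Line 3 (3689.62.24, Galune, 3,054 kg, £251,863.38):
Base rate for 3689.62.24 is 13.5%.
Additional duty on 3689.62.24 from Galune: +26.2%. Applied ad valorem rate: 13.5% + 26.2% = 39.7%.
Duty = £251,863.38 × 39.7% = £99,989.76.
Total = £0.00 + £35,024.65 + £99,989.76 = £135,014.41.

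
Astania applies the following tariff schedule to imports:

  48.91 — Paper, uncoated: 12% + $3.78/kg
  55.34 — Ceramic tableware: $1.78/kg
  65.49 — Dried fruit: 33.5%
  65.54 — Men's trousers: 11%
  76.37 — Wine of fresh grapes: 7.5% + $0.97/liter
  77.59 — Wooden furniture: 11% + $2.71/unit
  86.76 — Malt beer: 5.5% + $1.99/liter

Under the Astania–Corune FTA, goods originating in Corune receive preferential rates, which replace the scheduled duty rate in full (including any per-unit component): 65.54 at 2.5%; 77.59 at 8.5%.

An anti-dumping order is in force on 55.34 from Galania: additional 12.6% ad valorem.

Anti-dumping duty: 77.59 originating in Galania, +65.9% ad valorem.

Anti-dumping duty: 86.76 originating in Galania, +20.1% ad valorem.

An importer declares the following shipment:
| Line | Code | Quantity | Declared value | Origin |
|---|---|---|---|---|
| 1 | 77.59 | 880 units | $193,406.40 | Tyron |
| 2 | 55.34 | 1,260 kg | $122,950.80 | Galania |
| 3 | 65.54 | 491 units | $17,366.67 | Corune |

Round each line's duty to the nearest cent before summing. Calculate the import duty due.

Line 1 (77.59, Tyron, 880 units, $193,406.40):
Base rate for 77.59 is 11% + $2.71/unit.
77.59 has an FTA preferential rate, but origin Tyron is not Corune; base rate stands.
The additional-duty order on 77.59 targets Galania, not Tyron; it does not apply.
Duty = $193,406.40 × 11% + 880 × $2.71 = $23,659.50.
Line 2 (55.34, Galania, 1,260 kg, $122,950.80):
Base rate for 55.34 is $1.78/kg.
Additional duty on 55.34 from Galania: +12.6% ad valorem. Applied ad valorem rate = 12.6%.
Duty = $122,950.80 × 12.6% + 1,260 × $1.78 = $17,734.60.
Line 3 (65.54, Corune, 491 units, $17,366.67):
Base rate for 65.54 is 11%.
Origin Corune qualifies under the Astania–Corune agreement and 65.54 is covered: preferential rate 2.5% applies instead.
Duty = $17,366.67 × 2.5% = $434.17.
Total = $23,659.50 + $17,734.60 + $434.17 = $41,828.27.

$41,828.27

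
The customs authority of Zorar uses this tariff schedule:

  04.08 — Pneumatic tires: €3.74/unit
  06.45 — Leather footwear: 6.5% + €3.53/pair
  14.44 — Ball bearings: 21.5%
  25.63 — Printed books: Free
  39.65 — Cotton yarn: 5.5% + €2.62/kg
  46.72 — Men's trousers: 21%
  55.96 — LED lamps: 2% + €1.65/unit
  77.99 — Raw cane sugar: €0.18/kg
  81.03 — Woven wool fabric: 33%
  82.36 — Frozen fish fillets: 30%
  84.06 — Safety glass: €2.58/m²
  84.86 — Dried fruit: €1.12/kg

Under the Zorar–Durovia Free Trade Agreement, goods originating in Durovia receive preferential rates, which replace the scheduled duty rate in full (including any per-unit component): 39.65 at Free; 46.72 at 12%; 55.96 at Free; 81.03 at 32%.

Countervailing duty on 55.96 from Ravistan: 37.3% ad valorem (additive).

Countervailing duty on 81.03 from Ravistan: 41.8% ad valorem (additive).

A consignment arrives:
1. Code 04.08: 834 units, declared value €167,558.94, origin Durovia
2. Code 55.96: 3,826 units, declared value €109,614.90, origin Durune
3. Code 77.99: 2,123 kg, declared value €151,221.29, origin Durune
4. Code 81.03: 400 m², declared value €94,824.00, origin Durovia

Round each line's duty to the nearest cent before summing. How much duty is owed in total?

Line 1 (04.08, Durovia, 834 units, €167,558.94):
Base rate for 04.08 is €3.74/unit.
Origin Durovia is the FTA partner but 04.08 is not on the preference list; base rate stands.
Duty = 834 × €3.74 = €3,119.16.
Line 2 (55.96, Durune, 3,826 units, €109,614.90):
Base rate for 55.96 is 2% + €1.65/unit.
55.96 has an FTA preferential rate, but origin Durune is not Durovia; base rate stands.
The additional-duty order on 55.96 targets Ravistan, not Durune; it does not apply.
Duty = €109,614.90 × 2% + 3,826 × €1.65 = €8,505.20.
Line 3 (77.99, Durune, 2,123 kg, €151,221.29):
Base rate for 77.99 is €0.18/kg.
Duty = 2,123 × €0.18 = €382.14.
Line 4 (81.03, Durovia, 400 m², €94,824.00):
Base rate for 81.03 is 33%.
Origin Durovia qualifies under the Zorar–Durovia agreement and 81.03 is covered: preferential rate 32% applies instead.
The additional-duty order on 81.03 targets Ravistan, not Durovia; it does not apply.
Duty = €94,824.00 × 32% = €30,343.68.
Total = €3,119.16 + €8,505.20 + €382.14 + €30,343.68 = €42,350.18.

€42,350.18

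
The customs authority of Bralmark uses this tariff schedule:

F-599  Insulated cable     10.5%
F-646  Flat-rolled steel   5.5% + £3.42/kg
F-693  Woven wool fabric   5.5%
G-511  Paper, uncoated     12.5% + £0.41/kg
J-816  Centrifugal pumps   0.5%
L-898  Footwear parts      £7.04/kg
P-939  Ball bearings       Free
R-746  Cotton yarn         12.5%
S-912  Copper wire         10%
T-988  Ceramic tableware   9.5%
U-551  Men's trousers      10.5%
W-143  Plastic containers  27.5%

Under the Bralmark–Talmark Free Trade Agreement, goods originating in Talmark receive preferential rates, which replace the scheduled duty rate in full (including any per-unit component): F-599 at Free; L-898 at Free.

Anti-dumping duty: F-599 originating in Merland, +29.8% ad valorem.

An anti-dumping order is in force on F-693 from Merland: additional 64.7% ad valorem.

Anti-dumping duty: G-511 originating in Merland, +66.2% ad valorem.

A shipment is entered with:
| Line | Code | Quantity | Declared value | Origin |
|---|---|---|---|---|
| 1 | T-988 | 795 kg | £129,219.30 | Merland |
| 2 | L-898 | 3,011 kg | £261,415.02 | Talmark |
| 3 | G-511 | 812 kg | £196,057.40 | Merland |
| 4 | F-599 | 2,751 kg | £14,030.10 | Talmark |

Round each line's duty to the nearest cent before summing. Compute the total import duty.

£166,905.92

Line 1 (T-988, Merland, 795 kg, £129,219.30):
Base rate for T-988 is 9.5%.
Duty = £129,219.30 × 9.5% = £12,275.83.
Line 2 (L-898, Talmark, 3,011 kg, £261,415.02):
Base rate for L-898 is £7.04/kg.
Origin Talmark qualifies under the Bralmark–Talmark agreement and L-898 is covered: preferential rate Free applies instead.
Duty = £261,415.02 × 0% = £0.00.
Line 3 (G-511, Merland, 812 kg, £196,057.40):
Base rate for G-511 is 12.5% + £0.41/kg.
Additional duty on G-511 from Merland: +66.2%. Applied ad valorem rate: 12.5% + 66.2% = 78.7%.
Duty = £196,057.40 × 78.7% + 812 × £0.41 = £154,630.09.
Line 4 (F-599, Talmark, 2,751 kg, £14,030.10):
Base rate for F-599 is 10.5%.
Origin Talmark qualifies under the Bralmark–Talmark agreement and F-599 is covered: preferential rate Free applies instead.
The additional-duty order on F-599 targets Merland, not Talmark; it does not apply.
Duty = £14,030.10 × 0% = £0.00.
Total = £12,275.83 + £0.00 + £154,630.09 + £0.00 = £166,905.92.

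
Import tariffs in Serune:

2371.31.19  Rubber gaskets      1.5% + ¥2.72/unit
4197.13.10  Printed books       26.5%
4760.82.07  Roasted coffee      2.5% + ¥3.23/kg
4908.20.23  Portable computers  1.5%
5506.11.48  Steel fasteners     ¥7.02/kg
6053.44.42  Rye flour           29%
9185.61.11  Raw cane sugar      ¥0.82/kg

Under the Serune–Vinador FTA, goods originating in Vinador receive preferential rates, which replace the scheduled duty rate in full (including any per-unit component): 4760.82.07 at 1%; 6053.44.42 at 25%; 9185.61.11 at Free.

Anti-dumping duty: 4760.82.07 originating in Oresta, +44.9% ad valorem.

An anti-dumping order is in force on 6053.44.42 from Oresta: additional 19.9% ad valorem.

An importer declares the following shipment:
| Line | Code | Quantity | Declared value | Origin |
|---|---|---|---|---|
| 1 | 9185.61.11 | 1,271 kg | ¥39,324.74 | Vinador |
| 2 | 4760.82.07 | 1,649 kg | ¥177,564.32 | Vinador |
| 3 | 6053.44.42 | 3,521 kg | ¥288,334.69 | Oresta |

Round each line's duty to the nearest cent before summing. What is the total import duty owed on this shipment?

¥142,771.30

Line 1 (9185.61.11, Vinador, 1,271 kg, ¥39,324.74):
Base rate for 9185.61.11 is ¥0.82/kg.
Origin Vinador qualifies under the Serune–Vinador agreement and 9185.61.11 is covered: preferential rate Free applies instead.
Duty = ¥39,324.74 × 0% = ¥0.00.
Line 2 (4760.82.07, Vinador, 1,649 kg, ¥177,564.32):
Base rate for 4760.82.07 is 2.5% + ¥3.23/kg.
Origin Vinador qualifies under the Serune–Vinador agreement and 4760.82.07 is covered: preferential rate 1% applies instead.
The additional-duty order on 4760.82.07 targets Oresta, not Vinador; it does not apply.
Duty = ¥177,564.32 × 1% = ¥1,775.64.
Line 3 (6053.44.42, Oresta, 3,521 kg, ¥288,334.69):
Base rate for 6053.44.42 is 29%.
6053.44.42 has an FTA preferential rate, but origin Oresta is not Vinador; base rate stands.
Additional duty on 6053.44.42 from Oresta: +19.9%. Applied ad valorem rate: 29% + 19.9% = 48.9%.
Duty = ¥288,334.69 × 48.9% = ¥140,995.66.
Total = ¥0.00 + ¥1,775.64 + ¥140,995.66 = ¥142,771.30.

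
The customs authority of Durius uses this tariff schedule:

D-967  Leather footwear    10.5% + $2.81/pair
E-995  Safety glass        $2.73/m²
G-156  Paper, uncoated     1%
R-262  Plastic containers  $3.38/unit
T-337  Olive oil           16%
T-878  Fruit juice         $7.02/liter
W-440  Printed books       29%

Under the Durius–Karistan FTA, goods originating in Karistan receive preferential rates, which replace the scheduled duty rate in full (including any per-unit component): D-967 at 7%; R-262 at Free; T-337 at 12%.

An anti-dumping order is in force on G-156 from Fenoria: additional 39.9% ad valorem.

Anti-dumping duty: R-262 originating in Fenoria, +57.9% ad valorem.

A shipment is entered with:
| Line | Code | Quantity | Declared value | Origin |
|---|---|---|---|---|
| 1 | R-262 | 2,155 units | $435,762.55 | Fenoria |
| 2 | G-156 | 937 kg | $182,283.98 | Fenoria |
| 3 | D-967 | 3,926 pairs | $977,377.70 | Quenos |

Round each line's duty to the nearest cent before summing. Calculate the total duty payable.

$447,801.29

Line 1 (R-262, Fenoria, 2,155 units, $435,762.55):
Base rate for R-262 is $3.38/unit.
R-262 has an FTA preferential rate, but origin Fenoria is not Karistan; base rate stands.
Additional duty on R-262 from Fenoria: +57.9% ad valorem. Applied ad valorem rate = 57.9%.
Duty = $435,762.55 × 57.9% + 2,155 × $3.38 = $259,590.42.
Line 2 (G-156, Fenoria, 937 kg, $182,283.98):
Base rate for G-156 is 1%.
Additional duty on G-156 from Fenoria: +39.9%. Applied ad valorem rate: 1% + 39.9% = 40.9%.
Duty = $182,283.98 × 40.9% = $74,554.15.
Line 3 (D-967, Quenos, 3,926 pairs, $977,377.70):
Base rate for D-967 is 10.5% + $2.81/pair.
D-967 has an FTA preferential rate, but origin Quenos is not Karistan; base rate stands.
Duty = $977,377.70 × 10.5% + 3,926 × $2.81 = $113,656.72.
Total = $259,590.42 + $74,554.15 + $113,656.72 = $447,801.29.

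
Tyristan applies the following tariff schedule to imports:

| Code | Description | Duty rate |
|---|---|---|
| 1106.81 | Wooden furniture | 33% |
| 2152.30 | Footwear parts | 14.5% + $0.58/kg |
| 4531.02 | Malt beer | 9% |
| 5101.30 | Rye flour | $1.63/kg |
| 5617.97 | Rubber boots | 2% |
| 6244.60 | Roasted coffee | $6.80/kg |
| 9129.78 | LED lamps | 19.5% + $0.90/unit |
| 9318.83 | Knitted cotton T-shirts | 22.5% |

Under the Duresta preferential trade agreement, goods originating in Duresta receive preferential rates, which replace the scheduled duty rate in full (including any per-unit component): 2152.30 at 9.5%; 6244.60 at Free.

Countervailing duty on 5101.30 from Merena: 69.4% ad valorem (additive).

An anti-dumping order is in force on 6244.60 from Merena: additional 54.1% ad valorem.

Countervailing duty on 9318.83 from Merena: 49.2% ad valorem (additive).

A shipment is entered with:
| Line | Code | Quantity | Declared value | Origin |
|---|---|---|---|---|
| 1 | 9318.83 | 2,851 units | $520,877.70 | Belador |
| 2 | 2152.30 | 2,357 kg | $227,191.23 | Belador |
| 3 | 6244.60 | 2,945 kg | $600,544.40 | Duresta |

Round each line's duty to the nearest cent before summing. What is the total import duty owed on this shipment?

$151,507.27

Line 1 (9318.83, Belador, 2,851 units, $520,877.70):
Base rate for 9318.83 is 22.5%.
The additional-duty order on 9318.83 targets Merena, not Belador; it does not apply.
Duty = $520,877.70 × 22.5% = $117,197.48.
Line 2 (2152.30, Belador, 2,357 kg, $227,191.23):
Base rate for 2152.30 is 14.5% + $0.58/kg.
2152.30 has an FTA preferential rate, but origin Belador is not Duresta; base rate stands.
Duty = $227,191.23 × 14.5% + 2,357 × $0.58 = $34,309.79.
Line 3 (6244.60, Duresta, 2,945 kg, $600,544.40):
Base rate for 6244.60 is $6.80/kg.
Origin Duresta qualifies under the Tyristan–Duresta agreement and 6244.60 is covered: preferential rate Free applies instead.
The additional-duty order on 6244.60 targets Merena, not Duresta; it does not apply.
Duty = $600,544.40 × 0% = $0.00.
Total = $117,197.48 + $34,309.79 + $0.00 = $151,507.27.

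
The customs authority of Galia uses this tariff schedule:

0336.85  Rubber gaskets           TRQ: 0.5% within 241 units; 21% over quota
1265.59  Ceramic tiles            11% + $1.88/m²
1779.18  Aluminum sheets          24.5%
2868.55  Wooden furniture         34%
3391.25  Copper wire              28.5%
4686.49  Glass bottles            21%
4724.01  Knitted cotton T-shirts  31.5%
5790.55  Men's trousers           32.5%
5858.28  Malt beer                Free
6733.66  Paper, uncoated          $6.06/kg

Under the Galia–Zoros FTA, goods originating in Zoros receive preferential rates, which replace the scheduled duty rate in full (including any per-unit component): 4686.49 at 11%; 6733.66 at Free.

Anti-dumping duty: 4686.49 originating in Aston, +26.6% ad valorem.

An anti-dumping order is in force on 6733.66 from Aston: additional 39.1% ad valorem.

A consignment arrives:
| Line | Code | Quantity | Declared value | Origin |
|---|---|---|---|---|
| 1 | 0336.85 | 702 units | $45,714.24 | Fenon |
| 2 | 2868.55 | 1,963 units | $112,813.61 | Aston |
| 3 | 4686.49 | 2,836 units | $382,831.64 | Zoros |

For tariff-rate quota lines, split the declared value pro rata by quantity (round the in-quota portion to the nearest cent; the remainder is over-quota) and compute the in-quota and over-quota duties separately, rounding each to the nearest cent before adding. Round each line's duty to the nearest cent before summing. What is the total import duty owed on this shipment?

Line 1 (0336.85, Fenon, 702 units, $45,714.24):
Code 0336.85 is under a tariff-rate quota (threshold 241 units). In-quota: 241 units at 0.5%; over-quota: 461 units at 21%.
Pro-rata value split: in-quota = $45,714.24 × 241/702 = $15,693.92; over-quota = $45,714.24 − $15,693.92 = $30,020.32.
In-quota duty = $15,693.92 × 0.5% = $78.47. Over-quota duty = $30,020.32 × 21% = $6,304.27.
Line duty = $78.47 + $6,304.27 = $6,382.74.
Line 2 (2868.55, Aston, 1,963 units, $112,813.61):
Base rate for 2868.55 is 34%.
Duty = $112,813.61 × 34% = $38,356.63.
Line 3 (4686.49, Zoros, 2,836 units, $382,831.64):
Base rate for 4686.49 is 21%.
Origin Zoros qualifies under the Galia–Zoros agreement and 4686.49 is covered: preferential rate 11% applies instead.
The additional-duty order on 4686.49 targets Aston, not Zoros; it does not apply.
Duty = $382,831.64 × 11% = $42,111.48.
Total = $6,382.74 + $38,356.63 + $42,111.48 = $86,850.85.

$86,850.85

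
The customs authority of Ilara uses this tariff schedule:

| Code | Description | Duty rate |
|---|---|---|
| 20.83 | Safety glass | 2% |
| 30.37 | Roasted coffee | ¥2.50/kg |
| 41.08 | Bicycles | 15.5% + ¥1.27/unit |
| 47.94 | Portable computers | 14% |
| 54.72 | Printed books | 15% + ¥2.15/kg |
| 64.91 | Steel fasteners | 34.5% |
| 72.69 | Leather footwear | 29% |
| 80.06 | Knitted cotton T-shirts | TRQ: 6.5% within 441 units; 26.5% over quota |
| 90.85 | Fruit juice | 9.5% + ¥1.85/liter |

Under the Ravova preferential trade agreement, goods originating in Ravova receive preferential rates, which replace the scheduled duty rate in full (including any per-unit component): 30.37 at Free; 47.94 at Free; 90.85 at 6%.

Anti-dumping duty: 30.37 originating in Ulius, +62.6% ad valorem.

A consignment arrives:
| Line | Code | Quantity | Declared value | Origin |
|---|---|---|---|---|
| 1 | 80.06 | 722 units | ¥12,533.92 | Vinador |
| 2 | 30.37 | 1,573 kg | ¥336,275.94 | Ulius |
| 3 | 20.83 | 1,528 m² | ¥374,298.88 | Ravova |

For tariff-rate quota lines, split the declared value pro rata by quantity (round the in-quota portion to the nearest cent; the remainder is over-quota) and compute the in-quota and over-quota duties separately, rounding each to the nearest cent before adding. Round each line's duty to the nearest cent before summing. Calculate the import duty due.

Line 1 (80.06, Vinador, 722 units, ¥12,533.92):
Code 80.06 is under a tariff-rate quota (threshold 441 units). In-quota: 441 units at 6.5%; over-quota: 281 units at 26.5%.
Pro-rata value split: in-quota = ¥12,533.92 × 441/722 = ¥7,655.76; over-quota = ¥12,533.92 − ¥7,655.76 = ¥4,878.16.
In-quota duty = ¥7,655.76 × 6.5% = ¥497.62. Over-quota duty = ¥4,878.16 × 26.5% = ¥1,292.71.
Line duty = ¥497.62 + ¥1,292.71 = ¥1,790.33.
Line 2 (30.37, Ulius, 1,573 kg, ¥336,275.94):
Base rate for 30.37 is ¥2.50/kg.
30.37 has an FTA preferential rate, but origin Ulius is not Ravova; base rate stands.
Additional duty on 30.37 from Ulius: +62.6% ad valorem. Applied ad valorem rate = 62.6%.
Duty = ¥336,275.94 × 62.6% + 1,573 × ¥2.50 = ¥214,441.24.
Line 3 (20.83, Ravova, 1,528 m², ¥374,298.88):
Base rate for 20.83 is 2%.
Origin Ravova is the FTA partner but 20.83 is not on the preference list; base rate stands.
Duty = ¥374,298.88 × 2% = ¥7,485.98.
Total = ¥1,790.33 + ¥214,441.24 + ¥7,485.98 = ¥223,717.55.

¥223,717.55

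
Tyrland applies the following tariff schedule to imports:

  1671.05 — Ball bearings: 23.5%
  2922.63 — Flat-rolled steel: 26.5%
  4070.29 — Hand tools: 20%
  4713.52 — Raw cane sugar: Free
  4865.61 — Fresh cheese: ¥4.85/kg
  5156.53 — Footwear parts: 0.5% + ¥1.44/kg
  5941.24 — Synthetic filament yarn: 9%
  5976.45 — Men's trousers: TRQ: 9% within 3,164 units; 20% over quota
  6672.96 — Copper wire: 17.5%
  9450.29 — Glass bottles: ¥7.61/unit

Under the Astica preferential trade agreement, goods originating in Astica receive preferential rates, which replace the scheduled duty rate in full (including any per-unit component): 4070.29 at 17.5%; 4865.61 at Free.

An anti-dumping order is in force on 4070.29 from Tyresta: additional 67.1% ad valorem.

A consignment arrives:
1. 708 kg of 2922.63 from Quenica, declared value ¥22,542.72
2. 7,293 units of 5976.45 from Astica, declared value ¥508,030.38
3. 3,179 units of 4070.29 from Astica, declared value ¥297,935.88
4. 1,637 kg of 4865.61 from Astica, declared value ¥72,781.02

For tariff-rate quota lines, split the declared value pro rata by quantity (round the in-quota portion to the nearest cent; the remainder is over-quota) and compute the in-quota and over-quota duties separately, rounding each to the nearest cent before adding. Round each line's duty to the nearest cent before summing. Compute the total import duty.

¥135,474.21

Line 1 (2922.63, Quenica, 708 kg, ¥22,542.72):
Base rate for 2922.63 is 26.5%.
Duty = ¥22,542.72 × 26.5% = ¥5,973.82.
Line 2 (5976.45, Astica, 7,293 units, ¥508,030.38):
Code 5976.45 is under a tariff-rate quota (threshold 3,164 units). In-quota: 3,164 units at 9%; over-quota: 4,129 units at 20%.
Pro-rata value split: in-quota = ¥508,030.38 × 3,164/7,293 = ¥220,404.24; over-quota = ¥508,030.38 − ¥220,404.24 = ¥287,626.14.
In-quota duty = ¥220,404.24 × 9% = ¥19,836.38. Over-quota duty = ¥287,626.14 × 20% = ¥57,525.23.
Line duty = ¥19,836.38 + ¥57,525.23 = ¥77,361.61.
Line 3 (4070.29, Astica, 3,179 units, ¥297,935.88):
Base rate for 4070.29 is 20%.
Origin Astica qualifies under the Tyrland–Astica agreement and 4070.29 is covered: preferential rate 17.5% applies instead.
The additional-duty order on 4070.29 targets Tyresta, not Astica; it does not apply.
Duty = ¥297,935.88 × 17.5% = ¥52,138.78.
Line 4 (4865.61, Astica, 1,637 kg, ¥72,781.02):
Base rate for 4865.61 is ¥4.85/kg.
Origin Astica qualifies under the Tyrland–Astica agreement and 4865.61 is covered: preferential rate Free applies instead.
Duty = ¥72,781.02 × 0% = ¥0.00.
Total = ¥5,973.82 + ¥77,361.61 + ¥52,138.78 + ¥0.00 = ¥135,474.21.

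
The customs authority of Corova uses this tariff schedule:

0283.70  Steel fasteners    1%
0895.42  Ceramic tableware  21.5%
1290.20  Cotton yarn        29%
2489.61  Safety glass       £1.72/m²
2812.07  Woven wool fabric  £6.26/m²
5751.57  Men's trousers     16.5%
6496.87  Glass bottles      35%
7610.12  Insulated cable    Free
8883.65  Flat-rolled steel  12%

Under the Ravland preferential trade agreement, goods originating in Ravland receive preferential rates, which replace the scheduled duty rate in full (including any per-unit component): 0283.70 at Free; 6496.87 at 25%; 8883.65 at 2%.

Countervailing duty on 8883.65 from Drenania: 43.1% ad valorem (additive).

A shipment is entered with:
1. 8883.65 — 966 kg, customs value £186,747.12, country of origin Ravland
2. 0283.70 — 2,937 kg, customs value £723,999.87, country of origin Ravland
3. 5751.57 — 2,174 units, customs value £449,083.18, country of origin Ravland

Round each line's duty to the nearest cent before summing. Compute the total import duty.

Line 1 (8883.65, Ravland, 966 kg, £186,747.12):
Base rate for 8883.65 is 12%.
Origin Ravland qualifies under the Corova–Ravland agreement and 8883.65 is covered: preferential rate 2% applies instead.
The additional-duty order on 8883.65 targets Drenania, not Ravland; it does not apply.
Duty = £186,747.12 × 2% = £3,734.94.
Line 2 (0283.70, Ravland, 2,937 kg, £723,999.87):
Base rate for 0283.70 is 1%.
Origin Ravland qualifies under the Corova–Ravland agreement and 0283.70 is covered: preferential rate Free applies instead.
Duty = £723,999.87 × 0% = £0.00.
Line 3 (5751.57, Ravland, 2,174 units, £449,083.18):
Base rate for 5751.57 is 16.5%.
Origin Ravland is the FTA partner but 5751.57 is not on the preference list; base rate stands.
Duty = £449,083.18 × 16.5% = £74,098.72.
Total = £3,734.94 + £0.00 + £74,098.72 = £77,833.66.

£77,833.66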